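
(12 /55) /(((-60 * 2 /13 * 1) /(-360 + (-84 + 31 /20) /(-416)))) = 272141 /32000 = 8.50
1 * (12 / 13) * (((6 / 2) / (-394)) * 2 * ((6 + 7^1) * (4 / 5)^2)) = -576 / 4925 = -0.12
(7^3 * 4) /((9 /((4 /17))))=5488 /153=35.87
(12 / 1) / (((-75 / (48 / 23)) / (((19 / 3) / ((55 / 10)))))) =-2432 / 6325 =-0.38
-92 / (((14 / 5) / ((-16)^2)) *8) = -7360 / 7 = -1051.43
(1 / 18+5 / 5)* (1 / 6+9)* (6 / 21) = 1045 / 378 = 2.76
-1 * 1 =-1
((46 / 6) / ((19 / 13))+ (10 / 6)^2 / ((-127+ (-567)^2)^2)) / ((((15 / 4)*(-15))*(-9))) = 92636360934943 / 8940260836840275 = 0.01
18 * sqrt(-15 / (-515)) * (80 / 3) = 81.92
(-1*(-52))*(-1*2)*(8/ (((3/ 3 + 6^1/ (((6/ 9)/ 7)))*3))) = -13/ 3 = -4.33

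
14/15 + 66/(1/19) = 18824/15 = 1254.93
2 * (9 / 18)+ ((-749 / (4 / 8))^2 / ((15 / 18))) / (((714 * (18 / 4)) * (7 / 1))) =120.73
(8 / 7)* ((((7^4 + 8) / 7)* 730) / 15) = 937904 / 49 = 19140.90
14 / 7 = 2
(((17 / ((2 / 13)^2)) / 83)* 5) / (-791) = -14365 / 262612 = -0.05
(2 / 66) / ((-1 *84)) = -1 / 2772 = -0.00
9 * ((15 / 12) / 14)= 45 / 56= 0.80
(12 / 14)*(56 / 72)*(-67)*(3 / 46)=-67 / 23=-2.91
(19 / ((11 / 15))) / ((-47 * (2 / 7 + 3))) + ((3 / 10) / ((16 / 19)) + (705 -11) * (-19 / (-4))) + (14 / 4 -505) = 5318013787 / 1902560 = 2795.19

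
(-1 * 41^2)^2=2825761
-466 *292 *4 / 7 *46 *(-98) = 350521472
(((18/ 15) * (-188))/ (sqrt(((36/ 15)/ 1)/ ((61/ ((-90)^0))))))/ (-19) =188 * sqrt(915)/ 95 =59.86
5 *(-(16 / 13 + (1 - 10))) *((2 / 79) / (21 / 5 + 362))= 5050 / 1880437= 0.00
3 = 3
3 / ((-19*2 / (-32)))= 48 / 19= 2.53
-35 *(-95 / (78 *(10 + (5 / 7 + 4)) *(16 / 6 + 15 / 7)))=162925 / 270478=0.60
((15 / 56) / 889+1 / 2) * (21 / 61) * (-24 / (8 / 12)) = -672489 / 108458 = -6.20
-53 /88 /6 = -53 /528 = -0.10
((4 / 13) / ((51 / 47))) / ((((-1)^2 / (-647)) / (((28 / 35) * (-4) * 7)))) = 13623232 / 3315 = 4109.57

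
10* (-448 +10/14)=-31310/7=-4472.86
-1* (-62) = 62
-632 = -632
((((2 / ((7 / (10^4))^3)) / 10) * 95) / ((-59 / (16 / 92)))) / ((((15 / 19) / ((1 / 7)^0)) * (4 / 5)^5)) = -881347656250000 / 1396353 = -631178259.54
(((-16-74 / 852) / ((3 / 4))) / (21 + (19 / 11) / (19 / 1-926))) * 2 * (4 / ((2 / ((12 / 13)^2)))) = -4375832384 / 1256883251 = -3.48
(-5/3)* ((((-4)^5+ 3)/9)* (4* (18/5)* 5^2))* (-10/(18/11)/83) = -11231000/2241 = -5011.60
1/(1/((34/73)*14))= 6.52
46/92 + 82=165/2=82.50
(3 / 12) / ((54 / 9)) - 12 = -287 / 24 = -11.96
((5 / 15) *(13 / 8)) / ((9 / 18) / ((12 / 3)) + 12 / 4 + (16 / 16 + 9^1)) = 13 / 315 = 0.04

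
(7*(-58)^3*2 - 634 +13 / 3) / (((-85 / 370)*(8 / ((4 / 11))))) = 303273941 / 561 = 540595.26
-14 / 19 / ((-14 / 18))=18 / 19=0.95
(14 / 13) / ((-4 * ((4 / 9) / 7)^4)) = -110270727 / 6656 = -16567.12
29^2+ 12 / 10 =4211 / 5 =842.20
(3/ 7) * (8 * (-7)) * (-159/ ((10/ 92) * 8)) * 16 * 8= 2808576/ 5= 561715.20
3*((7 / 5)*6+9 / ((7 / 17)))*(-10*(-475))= 3018150 / 7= 431164.29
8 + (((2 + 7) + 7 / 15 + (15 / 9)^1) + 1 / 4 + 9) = 1703 / 60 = 28.38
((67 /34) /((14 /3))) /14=201 /6664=0.03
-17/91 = -0.19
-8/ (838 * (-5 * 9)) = 4/ 18855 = 0.00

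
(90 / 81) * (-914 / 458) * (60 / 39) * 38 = -3473200 / 26793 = -129.63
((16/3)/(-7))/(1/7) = -5.33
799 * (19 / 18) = 15181 / 18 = 843.39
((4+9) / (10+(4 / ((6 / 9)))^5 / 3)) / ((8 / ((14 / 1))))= 91 / 10408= 0.01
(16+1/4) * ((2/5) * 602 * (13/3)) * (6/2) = 50869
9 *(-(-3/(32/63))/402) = 567/4288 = 0.13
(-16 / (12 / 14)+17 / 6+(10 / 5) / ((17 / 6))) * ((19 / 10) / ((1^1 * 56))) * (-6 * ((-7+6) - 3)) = -29317 / 2380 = -12.32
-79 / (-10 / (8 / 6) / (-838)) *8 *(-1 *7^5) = 17802512224 / 15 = 1186834148.27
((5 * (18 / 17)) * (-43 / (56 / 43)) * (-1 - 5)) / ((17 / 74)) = 9235755 / 2023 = 4565.38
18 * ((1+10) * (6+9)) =2970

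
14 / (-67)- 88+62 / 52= -151583 / 1742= -87.02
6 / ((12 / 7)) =7 / 2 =3.50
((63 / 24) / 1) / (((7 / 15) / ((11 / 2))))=495 / 16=30.94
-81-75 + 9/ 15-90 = -1227/ 5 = -245.40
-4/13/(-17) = 4/221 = 0.02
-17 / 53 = -0.32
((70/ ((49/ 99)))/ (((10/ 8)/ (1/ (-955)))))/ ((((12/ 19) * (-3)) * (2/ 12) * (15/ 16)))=13376/ 33425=0.40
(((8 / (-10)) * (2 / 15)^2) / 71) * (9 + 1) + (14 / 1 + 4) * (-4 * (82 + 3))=-97767032 / 15975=-6120.00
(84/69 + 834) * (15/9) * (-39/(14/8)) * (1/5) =-998920/161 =-6204.47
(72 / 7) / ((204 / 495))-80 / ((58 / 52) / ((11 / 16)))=-84040 / 3451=-24.35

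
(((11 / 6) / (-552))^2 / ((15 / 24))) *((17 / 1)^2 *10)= 34969 / 685584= 0.05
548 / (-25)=-548 / 25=-21.92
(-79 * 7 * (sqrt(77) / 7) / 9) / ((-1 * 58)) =1.33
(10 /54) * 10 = 50 /27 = 1.85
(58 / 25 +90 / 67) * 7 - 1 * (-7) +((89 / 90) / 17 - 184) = -77548223 / 512550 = -151.30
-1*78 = -78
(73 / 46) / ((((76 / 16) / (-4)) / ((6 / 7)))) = -3504 / 3059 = -1.15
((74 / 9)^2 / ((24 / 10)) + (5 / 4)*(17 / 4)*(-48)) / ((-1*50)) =5512 / 1215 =4.54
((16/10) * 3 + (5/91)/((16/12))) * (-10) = -48.41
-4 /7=-0.57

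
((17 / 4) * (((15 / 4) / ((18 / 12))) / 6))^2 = 3.14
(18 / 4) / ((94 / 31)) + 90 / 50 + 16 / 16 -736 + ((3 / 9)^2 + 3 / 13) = -80436521 / 109980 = -731.37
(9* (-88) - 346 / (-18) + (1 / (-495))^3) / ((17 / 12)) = -545.49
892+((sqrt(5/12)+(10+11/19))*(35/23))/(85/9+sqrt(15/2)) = -113967*sqrt(30)/1156739 - 2835*sqrt(2)/121762+1785*sqrt(15)/60881+1033963898/1156739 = 893.40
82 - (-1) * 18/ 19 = 1576/ 19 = 82.95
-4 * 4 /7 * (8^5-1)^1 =-74896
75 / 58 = 1.29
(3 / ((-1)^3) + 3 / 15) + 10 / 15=-32 / 15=-2.13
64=64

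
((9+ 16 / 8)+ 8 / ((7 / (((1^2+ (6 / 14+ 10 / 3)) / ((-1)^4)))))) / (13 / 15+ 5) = 2.80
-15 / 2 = -7.50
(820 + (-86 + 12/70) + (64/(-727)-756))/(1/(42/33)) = -1115336/39985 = -27.89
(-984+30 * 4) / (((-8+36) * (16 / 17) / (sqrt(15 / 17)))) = -27 * sqrt(255) / 14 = -30.80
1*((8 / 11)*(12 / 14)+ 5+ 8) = 1049 / 77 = 13.62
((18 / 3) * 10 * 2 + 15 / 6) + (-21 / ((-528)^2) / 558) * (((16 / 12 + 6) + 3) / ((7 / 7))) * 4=153679673 / 1254528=122.50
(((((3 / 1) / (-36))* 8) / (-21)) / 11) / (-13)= -2 / 9009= -0.00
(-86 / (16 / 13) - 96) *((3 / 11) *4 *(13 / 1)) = -51753 / 22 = -2352.41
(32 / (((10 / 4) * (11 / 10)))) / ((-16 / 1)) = -8 / 11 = -0.73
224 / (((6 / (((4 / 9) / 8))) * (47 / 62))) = 3472 / 1269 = 2.74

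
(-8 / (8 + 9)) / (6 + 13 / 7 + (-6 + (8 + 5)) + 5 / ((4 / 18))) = -112 / 8891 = -0.01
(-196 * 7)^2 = 1882384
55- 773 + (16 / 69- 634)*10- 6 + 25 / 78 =-12668081 / 1794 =-7061.36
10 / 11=0.91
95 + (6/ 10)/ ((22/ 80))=1069/ 11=97.18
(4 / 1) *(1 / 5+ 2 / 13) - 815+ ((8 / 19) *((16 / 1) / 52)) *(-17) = -1007497 / 1235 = -815.79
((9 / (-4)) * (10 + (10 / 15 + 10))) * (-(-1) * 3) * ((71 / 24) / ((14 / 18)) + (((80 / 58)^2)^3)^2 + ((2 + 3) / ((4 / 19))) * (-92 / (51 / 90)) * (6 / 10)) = 315591.93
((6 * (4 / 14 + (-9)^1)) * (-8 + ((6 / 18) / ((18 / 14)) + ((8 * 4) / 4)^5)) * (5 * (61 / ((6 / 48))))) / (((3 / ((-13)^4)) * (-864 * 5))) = 13429076054641 / 1458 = 9210614577.94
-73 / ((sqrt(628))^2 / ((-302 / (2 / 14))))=77161 / 314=245.74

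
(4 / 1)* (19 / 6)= 38 / 3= 12.67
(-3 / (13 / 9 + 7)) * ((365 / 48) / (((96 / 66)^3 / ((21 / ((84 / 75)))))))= -16.46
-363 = -363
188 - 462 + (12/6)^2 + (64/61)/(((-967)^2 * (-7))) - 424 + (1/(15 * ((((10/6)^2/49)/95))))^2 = 2941557412078297/249551876875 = 11787.36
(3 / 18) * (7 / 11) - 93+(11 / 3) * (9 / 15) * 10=-4679 / 66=-70.89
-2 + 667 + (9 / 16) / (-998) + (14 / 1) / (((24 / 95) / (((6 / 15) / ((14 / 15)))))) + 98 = 12562815 / 15968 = 786.75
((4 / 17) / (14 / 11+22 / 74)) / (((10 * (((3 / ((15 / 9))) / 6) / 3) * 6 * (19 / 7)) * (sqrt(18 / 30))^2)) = 28490 / 1857573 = 0.02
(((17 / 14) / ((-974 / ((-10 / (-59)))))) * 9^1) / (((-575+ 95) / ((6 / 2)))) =153 / 12872384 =0.00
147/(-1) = -147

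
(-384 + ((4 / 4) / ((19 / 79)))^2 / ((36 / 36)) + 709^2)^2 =32882548328069764 / 130321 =252319644018.00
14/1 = 14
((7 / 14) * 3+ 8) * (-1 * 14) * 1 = -133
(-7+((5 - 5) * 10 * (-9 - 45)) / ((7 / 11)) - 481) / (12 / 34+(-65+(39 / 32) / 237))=20972288 / 2778051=7.55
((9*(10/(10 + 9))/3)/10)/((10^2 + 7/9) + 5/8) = 216/138719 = 0.00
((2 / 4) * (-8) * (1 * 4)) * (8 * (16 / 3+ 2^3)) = -5120 / 3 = -1706.67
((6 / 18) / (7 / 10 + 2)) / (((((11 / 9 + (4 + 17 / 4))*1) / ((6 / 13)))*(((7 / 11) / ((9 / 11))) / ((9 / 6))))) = 360 / 31031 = 0.01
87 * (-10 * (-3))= 2610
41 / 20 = 2.05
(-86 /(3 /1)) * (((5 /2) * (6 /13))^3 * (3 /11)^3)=-2612250 /2924207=-0.89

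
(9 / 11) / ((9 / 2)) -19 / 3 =-203 / 33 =-6.15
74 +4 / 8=149 / 2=74.50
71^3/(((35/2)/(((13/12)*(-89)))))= -414103027/210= -1971919.18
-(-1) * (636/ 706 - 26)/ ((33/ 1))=-8860/ 11649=-0.76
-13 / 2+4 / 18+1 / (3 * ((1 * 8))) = -449 / 72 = -6.24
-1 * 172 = -172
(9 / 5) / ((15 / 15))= 9 / 5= 1.80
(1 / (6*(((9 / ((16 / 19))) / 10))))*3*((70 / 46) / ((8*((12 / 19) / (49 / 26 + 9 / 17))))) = 186725 / 548964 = 0.34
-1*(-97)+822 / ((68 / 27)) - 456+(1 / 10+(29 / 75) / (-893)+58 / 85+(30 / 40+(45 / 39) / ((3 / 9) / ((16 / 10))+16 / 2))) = -360930766847 / 11663562300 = -30.95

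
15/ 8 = 1.88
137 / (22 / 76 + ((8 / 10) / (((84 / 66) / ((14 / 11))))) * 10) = 5206 / 315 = 16.53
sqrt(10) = 3.16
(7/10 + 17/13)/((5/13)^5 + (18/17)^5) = 364972821993/243455318810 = 1.50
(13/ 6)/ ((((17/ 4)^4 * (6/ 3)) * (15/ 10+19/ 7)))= 11648/ 14783217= 0.00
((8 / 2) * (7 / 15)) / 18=14 / 135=0.10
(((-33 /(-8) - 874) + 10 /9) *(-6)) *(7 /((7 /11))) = 688061 /12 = 57338.42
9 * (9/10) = 81/10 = 8.10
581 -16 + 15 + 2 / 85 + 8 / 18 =444058 / 765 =580.47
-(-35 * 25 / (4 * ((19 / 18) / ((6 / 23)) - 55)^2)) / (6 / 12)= 0.17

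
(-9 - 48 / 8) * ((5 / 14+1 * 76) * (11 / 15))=-11759 / 14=-839.93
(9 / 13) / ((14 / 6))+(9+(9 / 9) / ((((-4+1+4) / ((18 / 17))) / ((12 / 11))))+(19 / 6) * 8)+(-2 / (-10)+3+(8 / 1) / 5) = 10359554 / 255255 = 40.59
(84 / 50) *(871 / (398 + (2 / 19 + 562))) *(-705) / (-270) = 3.98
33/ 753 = 11/ 251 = 0.04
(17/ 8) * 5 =10.62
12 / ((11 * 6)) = 0.18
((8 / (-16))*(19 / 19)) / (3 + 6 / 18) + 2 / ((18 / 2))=13 / 180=0.07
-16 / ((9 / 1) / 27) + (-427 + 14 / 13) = -6161 / 13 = -473.92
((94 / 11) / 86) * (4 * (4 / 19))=752 / 8987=0.08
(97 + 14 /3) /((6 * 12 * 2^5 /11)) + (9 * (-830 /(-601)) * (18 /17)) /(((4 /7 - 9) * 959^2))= 265708583884375 /547417035986688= 0.49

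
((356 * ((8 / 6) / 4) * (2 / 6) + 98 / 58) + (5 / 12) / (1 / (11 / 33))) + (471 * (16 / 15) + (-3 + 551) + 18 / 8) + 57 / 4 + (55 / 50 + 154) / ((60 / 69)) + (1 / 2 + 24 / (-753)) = 16864067333 / 13102200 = 1287.12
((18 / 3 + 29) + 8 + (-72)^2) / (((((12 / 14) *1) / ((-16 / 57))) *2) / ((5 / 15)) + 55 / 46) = -3366188 / 11029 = -305.21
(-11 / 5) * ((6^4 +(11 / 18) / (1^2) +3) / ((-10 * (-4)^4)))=257323 / 230400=1.12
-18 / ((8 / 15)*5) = -27 / 4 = -6.75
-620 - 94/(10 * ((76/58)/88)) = -1251.28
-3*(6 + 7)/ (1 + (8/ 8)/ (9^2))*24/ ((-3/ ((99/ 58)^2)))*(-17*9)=-4737087927/ 34481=-137382.56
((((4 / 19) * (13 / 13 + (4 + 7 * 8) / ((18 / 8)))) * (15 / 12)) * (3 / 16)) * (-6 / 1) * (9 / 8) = -11205 / 1216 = -9.21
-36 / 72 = -1 / 2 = -0.50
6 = 6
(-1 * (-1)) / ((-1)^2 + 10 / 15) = 3 / 5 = 0.60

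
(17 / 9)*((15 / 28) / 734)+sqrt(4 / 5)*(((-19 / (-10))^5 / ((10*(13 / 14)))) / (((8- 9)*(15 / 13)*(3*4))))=85 / 61656- 17332693*sqrt(5) / 225000000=-0.17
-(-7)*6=42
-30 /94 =-15 /47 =-0.32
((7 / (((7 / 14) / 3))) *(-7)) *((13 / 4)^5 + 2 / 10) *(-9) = 2457457947 / 2560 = 959944.51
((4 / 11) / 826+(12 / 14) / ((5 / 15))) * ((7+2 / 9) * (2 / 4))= 379730 / 40887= 9.29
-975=-975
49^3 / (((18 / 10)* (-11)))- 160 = -604085 / 99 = -6101.87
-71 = -71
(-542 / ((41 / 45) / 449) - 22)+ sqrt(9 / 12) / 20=-10952012 / 41+ sqrt(3) / 40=-267122.20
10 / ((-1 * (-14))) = 5 / 7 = 0.71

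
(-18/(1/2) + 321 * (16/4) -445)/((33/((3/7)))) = 73/7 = 10.43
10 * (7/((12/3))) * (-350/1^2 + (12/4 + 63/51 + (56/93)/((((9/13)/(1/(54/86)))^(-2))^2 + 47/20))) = -6749589099599656205/1115535879133309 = -6050.54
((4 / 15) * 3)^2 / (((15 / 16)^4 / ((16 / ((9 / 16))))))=268435456 / 11390625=23.57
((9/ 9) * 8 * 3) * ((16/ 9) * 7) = 896/ 3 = 298.67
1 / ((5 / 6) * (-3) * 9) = -2 / 45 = -0.04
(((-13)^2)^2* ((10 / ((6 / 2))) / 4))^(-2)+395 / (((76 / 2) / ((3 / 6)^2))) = 8055340875347 / 3099776739800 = 2.60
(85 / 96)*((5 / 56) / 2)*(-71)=-30175 / 10752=-2.81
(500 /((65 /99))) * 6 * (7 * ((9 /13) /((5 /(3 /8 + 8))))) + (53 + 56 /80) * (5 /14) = 175599933 /4732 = 37109.03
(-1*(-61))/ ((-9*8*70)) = -61/ 5040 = -0.01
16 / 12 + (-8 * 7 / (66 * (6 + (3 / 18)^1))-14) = -15634 / 1221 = -12.80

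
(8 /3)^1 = 8 /3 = 2.67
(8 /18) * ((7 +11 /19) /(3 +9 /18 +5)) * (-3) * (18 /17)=-1.26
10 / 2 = 5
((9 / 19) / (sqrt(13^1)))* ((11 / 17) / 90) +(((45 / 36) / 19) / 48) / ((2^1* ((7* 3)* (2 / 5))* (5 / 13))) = 65 / 306432 +11* sqrt(13) / 41990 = 0.00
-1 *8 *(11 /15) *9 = -264 /5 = -52.80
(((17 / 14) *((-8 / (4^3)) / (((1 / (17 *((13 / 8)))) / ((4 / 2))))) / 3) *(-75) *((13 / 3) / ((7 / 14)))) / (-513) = -1221025 / 344736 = -3.54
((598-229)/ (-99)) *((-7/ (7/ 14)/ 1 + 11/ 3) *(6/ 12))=1271/ 66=19.26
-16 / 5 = -3.20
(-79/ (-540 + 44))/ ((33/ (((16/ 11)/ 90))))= 79/ 1012770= 0.00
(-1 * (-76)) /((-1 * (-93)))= 76 /93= 0.82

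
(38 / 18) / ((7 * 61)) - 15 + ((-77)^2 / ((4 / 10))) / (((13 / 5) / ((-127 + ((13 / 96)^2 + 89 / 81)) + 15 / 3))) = -634612494311941 / 920844288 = -689163.74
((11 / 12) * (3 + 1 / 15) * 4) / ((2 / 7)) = 1771 / 45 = 39.36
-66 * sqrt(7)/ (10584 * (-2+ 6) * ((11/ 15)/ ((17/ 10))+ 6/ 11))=-2057 * sqrt(7)/ 1288896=-0.00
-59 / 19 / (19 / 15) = -885 / 361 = -2.45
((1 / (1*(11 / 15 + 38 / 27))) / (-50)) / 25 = -0.00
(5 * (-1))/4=-5/4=-1.25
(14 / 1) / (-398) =-7 / 199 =-0.04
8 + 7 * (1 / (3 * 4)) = 103 / 12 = 8.58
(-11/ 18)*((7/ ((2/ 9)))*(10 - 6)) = -77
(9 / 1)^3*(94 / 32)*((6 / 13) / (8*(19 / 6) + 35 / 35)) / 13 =2.89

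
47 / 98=0.48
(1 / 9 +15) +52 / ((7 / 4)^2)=14152 / 441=32.09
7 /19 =0.37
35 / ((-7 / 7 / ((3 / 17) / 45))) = -7 / 51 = -0.14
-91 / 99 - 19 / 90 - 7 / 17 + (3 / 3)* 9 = 41839 / 5610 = 7.46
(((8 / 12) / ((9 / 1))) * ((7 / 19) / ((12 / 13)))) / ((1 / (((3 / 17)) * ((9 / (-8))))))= -0.01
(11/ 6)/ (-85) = -11/ 510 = -0.02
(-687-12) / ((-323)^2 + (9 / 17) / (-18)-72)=-7922 / 1181579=-0.01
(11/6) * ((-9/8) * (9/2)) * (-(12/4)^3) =8019/32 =250.59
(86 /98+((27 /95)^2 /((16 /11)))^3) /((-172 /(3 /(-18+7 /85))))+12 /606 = 16126195371308618540741 /780687776322751539200000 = 0.02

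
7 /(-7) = -1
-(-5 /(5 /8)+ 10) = -2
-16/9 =-1.78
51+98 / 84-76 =-143 / 6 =-23.83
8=8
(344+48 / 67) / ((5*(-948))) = -5774 / 79395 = -0.07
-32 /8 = -4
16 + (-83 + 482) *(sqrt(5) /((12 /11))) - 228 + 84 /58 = -6106 /29 + 1463 *sqrt(5) /4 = 607.29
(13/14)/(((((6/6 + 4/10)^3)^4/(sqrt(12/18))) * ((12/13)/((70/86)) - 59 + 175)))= 206298828125 * sqrt(6)/4426111455986976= 0.00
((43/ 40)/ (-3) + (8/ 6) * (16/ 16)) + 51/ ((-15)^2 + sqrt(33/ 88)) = 6488961/ 5399960- 34 * sqrt(6)/ 134999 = 1.20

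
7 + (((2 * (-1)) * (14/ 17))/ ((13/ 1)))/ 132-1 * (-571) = 4215347/ 7293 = 578.00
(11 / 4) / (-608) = -11 / 2432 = -0.00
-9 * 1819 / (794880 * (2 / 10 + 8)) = -1819 / 724224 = -0.00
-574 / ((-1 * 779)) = 14 / 19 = 0.74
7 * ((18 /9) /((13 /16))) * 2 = 448 /13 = 34.46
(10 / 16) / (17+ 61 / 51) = 255 / 7424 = 0.03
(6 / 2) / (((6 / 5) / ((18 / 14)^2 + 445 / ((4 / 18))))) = 982035 / 196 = 5010.38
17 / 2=8.50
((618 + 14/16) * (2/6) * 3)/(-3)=-4951/24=-206.29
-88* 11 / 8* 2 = -242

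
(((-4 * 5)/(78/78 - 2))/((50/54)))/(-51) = -36/85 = -0.42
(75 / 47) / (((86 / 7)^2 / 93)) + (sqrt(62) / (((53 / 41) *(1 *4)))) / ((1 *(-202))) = 341775 / 347612 - 41 *sqrt(62) / 42824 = 0.98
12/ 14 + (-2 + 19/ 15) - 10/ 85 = 11/ 1785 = 0.01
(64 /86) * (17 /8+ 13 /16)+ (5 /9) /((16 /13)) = 16331 /6192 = 2.64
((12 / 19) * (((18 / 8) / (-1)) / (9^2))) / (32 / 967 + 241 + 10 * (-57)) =967 / 18132327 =0.00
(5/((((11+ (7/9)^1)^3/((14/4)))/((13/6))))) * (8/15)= 7371/595508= 0.01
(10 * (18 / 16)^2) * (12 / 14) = 1215 / 112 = 10.85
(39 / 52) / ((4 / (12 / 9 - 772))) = -289 / 2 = -144.50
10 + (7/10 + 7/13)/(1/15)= 28.58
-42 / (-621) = 14 / 207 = 0.07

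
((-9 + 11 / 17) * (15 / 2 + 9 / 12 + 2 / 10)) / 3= -11999 / 510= -23.53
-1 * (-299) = 299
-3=-3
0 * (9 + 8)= 0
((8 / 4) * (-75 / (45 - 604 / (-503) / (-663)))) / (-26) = 1923975 / 15006401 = 0.13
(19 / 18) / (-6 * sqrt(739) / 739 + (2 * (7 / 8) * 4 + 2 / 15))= 1425 * sqrt(739) / 8452711 + 7511935 / 50716266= 0.15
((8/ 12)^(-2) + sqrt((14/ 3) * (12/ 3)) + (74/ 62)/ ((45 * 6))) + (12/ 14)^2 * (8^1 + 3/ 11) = 2 * sqrt(42)/ 3 + 10740223/ 1288980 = 12.65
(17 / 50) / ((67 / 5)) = 17 / 670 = 0.03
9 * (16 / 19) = 144 / 19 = 7.58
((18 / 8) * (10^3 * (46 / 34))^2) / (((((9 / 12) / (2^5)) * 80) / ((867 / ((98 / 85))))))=80937000000 / 49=1651775510.20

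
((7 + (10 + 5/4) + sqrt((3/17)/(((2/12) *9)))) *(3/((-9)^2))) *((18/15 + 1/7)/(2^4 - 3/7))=47 *sqrt(34)/250155 + 3431/58860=0.06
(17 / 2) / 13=17 / 26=0.65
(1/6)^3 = 1/216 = 0.00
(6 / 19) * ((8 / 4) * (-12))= -144 / 19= -7.58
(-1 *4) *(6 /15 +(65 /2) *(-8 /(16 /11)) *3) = 10717 /5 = 2143.40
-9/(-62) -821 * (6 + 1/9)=-2799529/558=-5017.08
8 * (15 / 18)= 20 / 3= 6.67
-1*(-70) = 70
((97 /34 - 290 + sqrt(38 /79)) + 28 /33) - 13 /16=-2577109 /8976 + sqrt(3002) /79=-286.42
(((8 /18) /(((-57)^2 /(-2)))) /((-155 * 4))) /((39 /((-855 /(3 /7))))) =-14 /620217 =-0.00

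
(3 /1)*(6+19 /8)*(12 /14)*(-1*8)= -1206 /7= -172.29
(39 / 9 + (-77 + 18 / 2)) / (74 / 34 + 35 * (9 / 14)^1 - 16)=-6494 / 885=-7.34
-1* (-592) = 592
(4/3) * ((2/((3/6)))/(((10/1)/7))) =56/15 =3.73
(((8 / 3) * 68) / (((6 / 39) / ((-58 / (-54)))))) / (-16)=-6409 / 81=-79.12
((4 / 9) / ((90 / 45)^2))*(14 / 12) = 7 / 54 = 0.13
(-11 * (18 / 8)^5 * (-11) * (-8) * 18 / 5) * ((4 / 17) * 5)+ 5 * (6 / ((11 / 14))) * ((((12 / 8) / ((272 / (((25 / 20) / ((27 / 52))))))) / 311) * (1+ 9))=-659955611443 / 2791536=-236413.08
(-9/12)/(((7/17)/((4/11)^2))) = -204/847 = -0.24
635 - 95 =540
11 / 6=1.83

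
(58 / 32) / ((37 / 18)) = 0.88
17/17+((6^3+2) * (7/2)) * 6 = 4579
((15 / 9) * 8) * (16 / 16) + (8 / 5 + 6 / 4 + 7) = 703 / 30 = 23.43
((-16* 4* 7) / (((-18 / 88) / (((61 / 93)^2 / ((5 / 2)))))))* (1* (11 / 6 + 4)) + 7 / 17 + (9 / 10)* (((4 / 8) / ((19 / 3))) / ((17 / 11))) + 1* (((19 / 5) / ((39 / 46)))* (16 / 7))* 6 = 310331046723629 / 137278830780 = 2260.59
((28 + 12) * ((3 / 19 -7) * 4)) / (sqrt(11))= -20800 * sqrt(11) / 209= -330.08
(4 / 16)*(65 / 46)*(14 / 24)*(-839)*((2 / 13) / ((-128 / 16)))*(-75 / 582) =-0.43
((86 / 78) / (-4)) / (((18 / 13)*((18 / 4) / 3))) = -43 / 324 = -0.13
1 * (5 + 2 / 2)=6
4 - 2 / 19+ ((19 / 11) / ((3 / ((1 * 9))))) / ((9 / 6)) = 1536 / 209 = 7.35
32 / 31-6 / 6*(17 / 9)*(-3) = 623 / 93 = 6.70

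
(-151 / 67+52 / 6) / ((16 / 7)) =9023 / 3216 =2.81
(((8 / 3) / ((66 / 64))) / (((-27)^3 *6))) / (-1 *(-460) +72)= -32 / 777498183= -0.00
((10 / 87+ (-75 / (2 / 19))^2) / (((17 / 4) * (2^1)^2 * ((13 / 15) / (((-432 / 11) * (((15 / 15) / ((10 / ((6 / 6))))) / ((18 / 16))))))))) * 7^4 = -20360220499920 / 70499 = -288801550.38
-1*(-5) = 5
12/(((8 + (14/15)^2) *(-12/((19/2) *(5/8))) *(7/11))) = -235125/223552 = -1.05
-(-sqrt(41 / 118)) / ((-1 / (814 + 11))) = -825*sqrt(4838) / 118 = -486.30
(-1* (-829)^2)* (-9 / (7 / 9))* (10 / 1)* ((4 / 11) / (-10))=-222666084 / 77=-2891767.32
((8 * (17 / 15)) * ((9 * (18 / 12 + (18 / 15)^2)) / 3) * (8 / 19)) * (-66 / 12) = -439824 / 2375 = -185.19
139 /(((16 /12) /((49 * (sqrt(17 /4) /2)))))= 20433 * sqrt(17) /16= 5265.46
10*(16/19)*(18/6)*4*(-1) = -1920/19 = -101.05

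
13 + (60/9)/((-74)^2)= 53396/4107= 13.00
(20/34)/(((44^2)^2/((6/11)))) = 15/175223488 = 0.00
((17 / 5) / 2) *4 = 34 / 5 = 6.80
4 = 4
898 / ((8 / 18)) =4041 / 2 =2020.50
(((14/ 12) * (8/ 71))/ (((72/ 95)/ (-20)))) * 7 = -46550/ 1917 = -24.28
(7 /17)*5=35 /17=2.06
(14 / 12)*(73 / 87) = 511 / 522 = 0.98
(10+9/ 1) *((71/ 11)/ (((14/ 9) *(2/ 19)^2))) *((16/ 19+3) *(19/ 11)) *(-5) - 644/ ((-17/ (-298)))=-28496296417/ 115192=-247380.86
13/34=0.38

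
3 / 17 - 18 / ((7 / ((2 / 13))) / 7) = -573 / 221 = -2.59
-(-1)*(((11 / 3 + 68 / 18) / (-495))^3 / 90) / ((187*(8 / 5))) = -300763 / 2380933270386000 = -0.00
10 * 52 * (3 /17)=1560 /17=91.76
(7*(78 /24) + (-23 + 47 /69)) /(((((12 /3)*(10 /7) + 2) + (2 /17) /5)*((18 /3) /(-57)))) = -1345295 /2541408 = -0.53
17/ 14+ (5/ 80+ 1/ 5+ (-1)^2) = 1387/ 560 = 2.48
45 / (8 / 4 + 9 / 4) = 180 / 17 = 10.59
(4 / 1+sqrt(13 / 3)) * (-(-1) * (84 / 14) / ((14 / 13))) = 13 * sqrt(39) / 7+156 / 7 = 33.88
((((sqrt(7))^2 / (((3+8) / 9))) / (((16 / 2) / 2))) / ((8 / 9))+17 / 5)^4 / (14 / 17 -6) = -102831528626321057 / 844371066880000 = -121.78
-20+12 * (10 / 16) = -25 / 2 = -12.50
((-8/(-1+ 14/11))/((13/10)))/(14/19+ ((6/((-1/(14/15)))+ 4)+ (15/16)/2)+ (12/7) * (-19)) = 18726400/27359007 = 0.68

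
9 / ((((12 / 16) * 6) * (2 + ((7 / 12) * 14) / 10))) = 0.71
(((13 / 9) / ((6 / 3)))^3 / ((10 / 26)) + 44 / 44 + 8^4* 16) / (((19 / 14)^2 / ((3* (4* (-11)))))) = -2060152304518 / 438615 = -4696949.04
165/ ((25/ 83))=2739/ 5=547.80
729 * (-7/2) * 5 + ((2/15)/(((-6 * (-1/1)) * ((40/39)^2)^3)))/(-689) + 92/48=-41536261210224199/3256320000000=-12755.58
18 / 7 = 2.57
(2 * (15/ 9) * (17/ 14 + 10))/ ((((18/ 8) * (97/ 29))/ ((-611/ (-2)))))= 27818830/ 18333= 1517.42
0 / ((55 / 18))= 0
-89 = -89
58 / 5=11.60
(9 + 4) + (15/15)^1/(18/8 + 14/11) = 2059/155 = 13.28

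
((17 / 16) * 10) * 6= 255 / 4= 63.75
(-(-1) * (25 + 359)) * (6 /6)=384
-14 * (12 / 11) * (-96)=16128 / 11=1466.18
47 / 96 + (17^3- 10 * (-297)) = 756815 / 96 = 7883.49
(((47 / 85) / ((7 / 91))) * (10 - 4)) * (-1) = -3666 / 85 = -43.13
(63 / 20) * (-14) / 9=-49 / 10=-4.90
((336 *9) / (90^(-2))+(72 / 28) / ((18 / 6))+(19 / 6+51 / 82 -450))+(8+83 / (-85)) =1792590584767 / 73185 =24493961.67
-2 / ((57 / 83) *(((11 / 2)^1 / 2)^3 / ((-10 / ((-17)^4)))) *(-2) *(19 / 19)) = -53120 / 6336487707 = -0.00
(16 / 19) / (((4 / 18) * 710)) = 36 / 6745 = 0.01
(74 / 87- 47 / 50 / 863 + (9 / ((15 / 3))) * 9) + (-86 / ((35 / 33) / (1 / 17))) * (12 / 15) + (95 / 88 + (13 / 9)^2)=348143337551 / 21228702264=16.40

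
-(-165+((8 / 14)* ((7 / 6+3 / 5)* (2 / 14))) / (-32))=1940453 / 11760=165.00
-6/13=-0.46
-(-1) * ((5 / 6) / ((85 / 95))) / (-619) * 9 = -285 / 21046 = -0.01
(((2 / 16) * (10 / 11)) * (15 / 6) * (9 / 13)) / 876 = 0.00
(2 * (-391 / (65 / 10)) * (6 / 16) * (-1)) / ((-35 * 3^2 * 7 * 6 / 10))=-391 / 11466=-0.03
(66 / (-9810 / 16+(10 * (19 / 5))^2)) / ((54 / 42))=1232 / 19941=0.06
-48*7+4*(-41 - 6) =-524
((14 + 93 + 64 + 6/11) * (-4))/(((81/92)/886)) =-205084192/297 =-690519.16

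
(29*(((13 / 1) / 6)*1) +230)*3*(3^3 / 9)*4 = 10542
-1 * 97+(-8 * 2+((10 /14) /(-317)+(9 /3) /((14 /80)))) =-212712 /2219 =-95.86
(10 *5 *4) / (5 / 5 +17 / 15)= 375 / 4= 93.75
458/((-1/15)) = -6870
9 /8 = 1.12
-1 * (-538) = 538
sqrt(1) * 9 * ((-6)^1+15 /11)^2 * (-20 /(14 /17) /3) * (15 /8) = -9948825 /3388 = -2936.49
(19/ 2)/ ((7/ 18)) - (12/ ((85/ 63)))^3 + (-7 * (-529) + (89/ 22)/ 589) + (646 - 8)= 203983446437879/ 55704822250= 3661.86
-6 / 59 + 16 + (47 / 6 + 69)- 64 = 28.73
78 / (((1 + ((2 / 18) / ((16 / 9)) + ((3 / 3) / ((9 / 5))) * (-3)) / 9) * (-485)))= -33696 / 172175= -0.20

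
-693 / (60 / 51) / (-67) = 11781 / 1340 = 8.79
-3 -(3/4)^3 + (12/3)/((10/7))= -199/320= -0.62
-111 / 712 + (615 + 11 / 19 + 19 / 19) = 8338971 / 13528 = 616.42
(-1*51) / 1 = -51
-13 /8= -1.62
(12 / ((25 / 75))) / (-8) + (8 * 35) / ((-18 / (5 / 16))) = -337 / 36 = -9.36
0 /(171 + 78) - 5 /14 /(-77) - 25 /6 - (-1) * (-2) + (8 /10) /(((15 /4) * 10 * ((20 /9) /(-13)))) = -6.29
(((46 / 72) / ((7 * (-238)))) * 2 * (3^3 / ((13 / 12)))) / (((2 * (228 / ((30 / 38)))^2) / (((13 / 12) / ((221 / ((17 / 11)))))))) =-1725 / 1987034521472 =-0.00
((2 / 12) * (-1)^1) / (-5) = 1 / 30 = 0.03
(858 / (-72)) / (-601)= 143 / 7212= 0.02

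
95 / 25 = 19 / 5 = 3.80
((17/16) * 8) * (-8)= -68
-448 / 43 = -10.42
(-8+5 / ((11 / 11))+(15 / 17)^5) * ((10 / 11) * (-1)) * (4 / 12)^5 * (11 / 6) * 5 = 29168300 / 345025251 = 0.08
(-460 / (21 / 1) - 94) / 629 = -2434 / 13209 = -0.18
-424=-424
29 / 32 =0.91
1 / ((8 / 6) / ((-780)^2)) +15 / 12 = 1825205 / 4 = 456301.25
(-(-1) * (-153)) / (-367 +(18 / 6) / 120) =680 / 1631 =0.42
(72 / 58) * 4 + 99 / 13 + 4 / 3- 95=-91708 / 1131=-81.09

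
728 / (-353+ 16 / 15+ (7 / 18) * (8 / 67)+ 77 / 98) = -2.07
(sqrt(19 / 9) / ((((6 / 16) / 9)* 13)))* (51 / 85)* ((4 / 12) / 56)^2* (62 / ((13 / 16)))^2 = 123008* sqrt(19) / 1614795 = 0.33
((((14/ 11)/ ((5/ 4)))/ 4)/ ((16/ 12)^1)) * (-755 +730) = -4.77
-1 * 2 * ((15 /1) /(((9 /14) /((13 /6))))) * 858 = -260260 /3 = -86753.33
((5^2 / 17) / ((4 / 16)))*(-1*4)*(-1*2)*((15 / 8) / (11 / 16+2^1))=32.83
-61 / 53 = -1.15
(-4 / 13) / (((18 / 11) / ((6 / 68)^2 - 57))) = 241571 / 22542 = 10.72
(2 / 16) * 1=1 / 8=0.12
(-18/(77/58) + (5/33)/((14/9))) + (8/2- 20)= -4537/154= -29.46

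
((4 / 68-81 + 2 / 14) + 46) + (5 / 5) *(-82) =-13899 / 119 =-116.80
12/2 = 6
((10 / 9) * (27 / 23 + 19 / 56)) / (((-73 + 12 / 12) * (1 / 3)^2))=-9745 / 46368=-0.21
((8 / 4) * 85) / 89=170 / 89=1.91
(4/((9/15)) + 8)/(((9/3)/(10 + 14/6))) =1628/27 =60.30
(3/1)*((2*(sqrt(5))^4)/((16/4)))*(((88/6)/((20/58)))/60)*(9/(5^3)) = 957/500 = 1.91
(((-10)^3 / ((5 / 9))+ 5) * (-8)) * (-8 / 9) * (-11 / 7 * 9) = 1263680 / 7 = 180525.71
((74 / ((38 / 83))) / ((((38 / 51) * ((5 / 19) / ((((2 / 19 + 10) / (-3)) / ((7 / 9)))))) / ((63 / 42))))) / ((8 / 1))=-8457534 / 12635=-669.37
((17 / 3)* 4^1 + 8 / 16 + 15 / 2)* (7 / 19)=644 / 57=11.30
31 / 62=1 / 2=0.50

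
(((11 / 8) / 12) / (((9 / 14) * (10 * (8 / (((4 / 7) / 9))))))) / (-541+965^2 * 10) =1 / 65825317440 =0.00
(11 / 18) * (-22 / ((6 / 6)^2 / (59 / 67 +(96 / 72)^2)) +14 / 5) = -923384 / 27135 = -34.03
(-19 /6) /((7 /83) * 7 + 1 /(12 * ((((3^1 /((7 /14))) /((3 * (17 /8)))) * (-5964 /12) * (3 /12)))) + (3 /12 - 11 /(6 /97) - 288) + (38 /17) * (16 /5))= 532962920 /77056465091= 0.01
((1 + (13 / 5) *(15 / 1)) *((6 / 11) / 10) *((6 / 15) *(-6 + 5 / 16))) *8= -2184 / 55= -39.71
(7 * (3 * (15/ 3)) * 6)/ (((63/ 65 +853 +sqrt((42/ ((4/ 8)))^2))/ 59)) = 1208025/ 30484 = 39.63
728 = 728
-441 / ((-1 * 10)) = 441 / 10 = 44.10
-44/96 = -11/24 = -0.46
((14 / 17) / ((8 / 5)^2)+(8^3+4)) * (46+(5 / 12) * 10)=84544579 / 3264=25902.14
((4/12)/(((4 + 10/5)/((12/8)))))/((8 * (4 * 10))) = 1/3840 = 0.00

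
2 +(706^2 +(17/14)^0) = 498439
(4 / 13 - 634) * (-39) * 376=9292464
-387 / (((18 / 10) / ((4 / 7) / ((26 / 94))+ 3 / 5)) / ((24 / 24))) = -52159 / 91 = -573.18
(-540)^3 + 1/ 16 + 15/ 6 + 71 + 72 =-157463854.44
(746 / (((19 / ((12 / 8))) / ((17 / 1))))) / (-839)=-19023 / 15941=-1.19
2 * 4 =8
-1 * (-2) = 2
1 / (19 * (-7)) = -1 / 133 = -0.01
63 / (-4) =-63 / 4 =-15.75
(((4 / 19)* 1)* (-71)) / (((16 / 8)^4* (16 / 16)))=-71 / 76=-0.93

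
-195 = -195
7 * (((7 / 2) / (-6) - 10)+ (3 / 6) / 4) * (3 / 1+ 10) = -22841 / 24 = -951.71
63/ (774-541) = 63/ 233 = 0.27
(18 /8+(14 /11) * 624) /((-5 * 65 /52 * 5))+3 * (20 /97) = -3316671 /133375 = -24.87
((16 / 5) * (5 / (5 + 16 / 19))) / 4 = 76 / 111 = 0.68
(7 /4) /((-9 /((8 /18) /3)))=-7 /243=-0.03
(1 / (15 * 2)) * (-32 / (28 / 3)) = -4 / 35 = -0.11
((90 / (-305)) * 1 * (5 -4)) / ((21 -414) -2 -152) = 18 / 33367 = 0.00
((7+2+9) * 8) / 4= 36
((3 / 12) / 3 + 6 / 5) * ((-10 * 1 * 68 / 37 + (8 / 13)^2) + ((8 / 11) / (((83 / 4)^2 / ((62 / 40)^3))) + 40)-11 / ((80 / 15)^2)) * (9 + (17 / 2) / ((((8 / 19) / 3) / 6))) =2278704809844375801 / 220553815040000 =10331.74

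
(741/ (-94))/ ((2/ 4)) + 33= 810/ 47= 17.23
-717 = -717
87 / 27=29 / 9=3.22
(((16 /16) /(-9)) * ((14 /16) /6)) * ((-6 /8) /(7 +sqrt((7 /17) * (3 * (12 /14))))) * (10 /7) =119 /46944- sqrt(34) /15648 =0.00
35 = 35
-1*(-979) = 979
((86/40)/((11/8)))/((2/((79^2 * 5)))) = 268363/11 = 24396.64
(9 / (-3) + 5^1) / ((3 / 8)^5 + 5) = 65536 / 164083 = 0.40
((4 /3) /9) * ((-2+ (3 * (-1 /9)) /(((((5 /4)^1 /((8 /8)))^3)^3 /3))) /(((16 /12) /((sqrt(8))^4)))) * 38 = -10137534208 /17578125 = -576.71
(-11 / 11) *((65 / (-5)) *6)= 78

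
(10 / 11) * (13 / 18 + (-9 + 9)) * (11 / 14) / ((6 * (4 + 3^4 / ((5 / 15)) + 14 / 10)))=325 / 938952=0.00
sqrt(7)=2.65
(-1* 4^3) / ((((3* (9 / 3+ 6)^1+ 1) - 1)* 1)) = -64 / 27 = -2.37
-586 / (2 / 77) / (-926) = 22561 / 926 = 24.36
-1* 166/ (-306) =83/ 153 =0.54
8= 8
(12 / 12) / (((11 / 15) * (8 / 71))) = 1065 / 88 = 12.10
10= 10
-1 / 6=-0.17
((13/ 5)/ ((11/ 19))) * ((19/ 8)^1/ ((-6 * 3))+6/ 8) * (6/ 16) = 21983/ 21120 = 1.04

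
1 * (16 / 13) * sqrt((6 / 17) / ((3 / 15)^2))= 80 * sqrt(102) / 221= 3.66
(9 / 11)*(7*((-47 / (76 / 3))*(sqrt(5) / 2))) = -8883*sqrt(5) / 1672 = -11.88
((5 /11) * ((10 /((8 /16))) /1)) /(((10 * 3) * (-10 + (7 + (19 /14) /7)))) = -196 /1815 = -0.11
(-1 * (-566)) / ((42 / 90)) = 8490 / 7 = 1212.86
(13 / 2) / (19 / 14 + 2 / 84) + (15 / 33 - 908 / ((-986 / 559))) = 5639273 / 10846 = 519.94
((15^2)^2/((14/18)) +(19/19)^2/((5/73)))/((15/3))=2278636/175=13020.78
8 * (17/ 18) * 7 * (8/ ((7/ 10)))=5440/ 9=604.44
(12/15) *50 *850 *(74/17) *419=62012000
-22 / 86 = -11 / 43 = -0.26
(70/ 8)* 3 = 105/ 4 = 26.25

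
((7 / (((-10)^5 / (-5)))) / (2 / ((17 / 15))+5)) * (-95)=-2261 / 460000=-0.00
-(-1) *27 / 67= 27 / 67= 0.40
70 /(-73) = -0.96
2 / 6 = 1 / 3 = 0.33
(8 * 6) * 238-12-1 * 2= 11410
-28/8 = -7/2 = -3.50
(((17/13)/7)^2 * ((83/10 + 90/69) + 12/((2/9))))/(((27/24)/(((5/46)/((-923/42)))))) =-0.01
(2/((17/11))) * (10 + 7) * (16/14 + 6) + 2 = 1114/7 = 159.14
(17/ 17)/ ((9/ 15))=5/ 3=1.67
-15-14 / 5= -89 / 5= -17.80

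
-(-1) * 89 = 89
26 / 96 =13 / 48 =0.27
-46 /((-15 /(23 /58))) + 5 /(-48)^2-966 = -322314283 /334080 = -964.78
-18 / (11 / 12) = -216 / 11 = -19.64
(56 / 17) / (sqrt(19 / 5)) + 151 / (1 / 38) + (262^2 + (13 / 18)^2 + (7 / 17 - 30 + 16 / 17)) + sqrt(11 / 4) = sqrt(11) / 2 + 56*sqrt(95) / 323 + 409541141 / 5508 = 74357.22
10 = 10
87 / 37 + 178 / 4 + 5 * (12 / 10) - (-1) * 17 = 5169 / 74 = 69.85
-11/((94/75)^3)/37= -4640625/30731608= -0.15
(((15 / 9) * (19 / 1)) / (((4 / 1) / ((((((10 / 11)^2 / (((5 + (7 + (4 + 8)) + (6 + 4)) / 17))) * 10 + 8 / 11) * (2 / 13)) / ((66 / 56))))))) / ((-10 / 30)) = -260680 / 17303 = -15.07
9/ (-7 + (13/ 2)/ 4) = -72/ 43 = -1.67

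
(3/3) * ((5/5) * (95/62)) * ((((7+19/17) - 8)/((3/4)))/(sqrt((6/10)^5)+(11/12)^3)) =910404000000/2535151424851 - 85100544000 * sqrt(15)/2535151424851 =0.23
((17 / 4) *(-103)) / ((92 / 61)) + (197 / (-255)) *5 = -5519857 / 18768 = -294.11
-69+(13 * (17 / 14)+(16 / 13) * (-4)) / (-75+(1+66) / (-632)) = -298670025 / 4319497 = -69.14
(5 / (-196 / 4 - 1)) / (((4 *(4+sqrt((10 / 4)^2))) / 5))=-0.02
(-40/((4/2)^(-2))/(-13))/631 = 160/8203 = 0.02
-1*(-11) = 11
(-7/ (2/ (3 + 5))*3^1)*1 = -84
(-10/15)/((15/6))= -4/15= -0.27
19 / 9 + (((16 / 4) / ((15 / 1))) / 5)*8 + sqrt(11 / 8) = sqrt(22) / 4 + 571 / 225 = 3.71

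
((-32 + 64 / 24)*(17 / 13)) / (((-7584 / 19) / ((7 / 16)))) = 24871 / 591552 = 0.04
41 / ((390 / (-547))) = -57.51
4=4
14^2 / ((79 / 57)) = 11172 / 79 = 141.42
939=939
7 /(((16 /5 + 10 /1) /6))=35 /11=3.18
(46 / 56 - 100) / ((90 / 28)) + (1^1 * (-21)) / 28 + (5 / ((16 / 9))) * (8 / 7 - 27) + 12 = -465337 / 5040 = -92.33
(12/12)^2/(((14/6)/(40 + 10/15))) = 122/7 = 17.43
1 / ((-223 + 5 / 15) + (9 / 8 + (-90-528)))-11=-221663 / 20149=-11.00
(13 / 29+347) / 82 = 5038 / 1189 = 4.24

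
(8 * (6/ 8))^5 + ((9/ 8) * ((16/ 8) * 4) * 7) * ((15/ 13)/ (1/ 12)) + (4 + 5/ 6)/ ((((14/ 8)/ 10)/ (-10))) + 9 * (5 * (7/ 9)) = 2295143/ 273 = 8407.12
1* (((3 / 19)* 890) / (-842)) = -0.17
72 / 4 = 18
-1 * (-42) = 42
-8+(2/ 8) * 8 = -6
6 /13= 0.46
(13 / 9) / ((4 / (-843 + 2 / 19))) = -208195 / 684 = -304.38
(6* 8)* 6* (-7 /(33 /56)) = -37632 /11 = -3421.09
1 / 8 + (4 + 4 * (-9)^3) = -23295 / 8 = -2911.88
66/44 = 3/2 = 1.50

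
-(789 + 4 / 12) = -2368 / 3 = -789.33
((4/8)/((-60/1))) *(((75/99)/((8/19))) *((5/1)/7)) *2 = -475/22176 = -0.02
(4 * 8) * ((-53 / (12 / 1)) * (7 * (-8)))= 23744 / 3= 7914.67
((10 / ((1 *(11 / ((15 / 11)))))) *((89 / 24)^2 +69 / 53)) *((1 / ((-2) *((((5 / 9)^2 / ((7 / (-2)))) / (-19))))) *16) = -1650269187 / 51304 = -32166.48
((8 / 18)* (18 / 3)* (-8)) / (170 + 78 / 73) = -584 / 4683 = -0.12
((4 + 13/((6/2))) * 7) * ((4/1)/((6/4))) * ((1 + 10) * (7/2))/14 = 427.78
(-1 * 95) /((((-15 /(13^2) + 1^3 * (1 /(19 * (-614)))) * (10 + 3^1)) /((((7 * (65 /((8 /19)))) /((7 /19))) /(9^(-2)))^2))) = 26023762624565554875 /5605088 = 4642882078669.52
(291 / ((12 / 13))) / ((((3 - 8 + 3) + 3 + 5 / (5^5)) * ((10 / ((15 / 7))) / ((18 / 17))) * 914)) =0.08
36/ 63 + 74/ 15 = 578/ 105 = 5.50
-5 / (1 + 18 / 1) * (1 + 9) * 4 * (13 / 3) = -2600 / 57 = -45.61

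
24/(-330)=-4/55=-0.07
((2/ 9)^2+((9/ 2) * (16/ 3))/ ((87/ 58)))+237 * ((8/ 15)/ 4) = 19298/ 405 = 47.65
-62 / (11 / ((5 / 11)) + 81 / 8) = -2480 / 1373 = -1.81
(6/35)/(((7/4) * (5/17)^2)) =6936/6125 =1.13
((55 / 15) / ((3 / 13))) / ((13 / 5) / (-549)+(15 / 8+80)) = 0.19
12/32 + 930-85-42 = 6427/8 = 803.38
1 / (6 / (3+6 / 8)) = 5 / 8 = 0.62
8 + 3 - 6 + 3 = 8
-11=-11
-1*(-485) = 485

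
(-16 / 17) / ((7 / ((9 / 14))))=-72 / 833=-0.09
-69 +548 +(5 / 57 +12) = 27992 / 57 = 491.09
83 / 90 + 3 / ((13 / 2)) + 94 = 95.38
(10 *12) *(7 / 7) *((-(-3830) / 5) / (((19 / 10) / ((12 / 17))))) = 11030400 / 323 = 34149.85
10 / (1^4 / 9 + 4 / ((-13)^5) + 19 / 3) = 16708185 / 10767479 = 1.55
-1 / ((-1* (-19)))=-1 / 19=-0.05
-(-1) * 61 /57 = 61 /57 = 1.07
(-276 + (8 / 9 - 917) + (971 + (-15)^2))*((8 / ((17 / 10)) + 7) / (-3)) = -6965 / 459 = -15.17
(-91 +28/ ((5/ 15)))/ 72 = -7/ 72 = -0.10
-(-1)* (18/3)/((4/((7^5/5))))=50421/10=5042.10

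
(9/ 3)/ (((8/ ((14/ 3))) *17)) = 7/ 68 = 0.10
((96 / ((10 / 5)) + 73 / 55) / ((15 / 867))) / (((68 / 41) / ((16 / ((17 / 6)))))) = 9707.61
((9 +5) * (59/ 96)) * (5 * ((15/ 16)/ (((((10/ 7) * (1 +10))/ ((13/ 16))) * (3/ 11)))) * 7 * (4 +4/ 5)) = 263081/ 1024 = 256.92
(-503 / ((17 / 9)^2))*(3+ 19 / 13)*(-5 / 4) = 5907735 / 7514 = 786.23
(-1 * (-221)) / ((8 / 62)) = 1712.75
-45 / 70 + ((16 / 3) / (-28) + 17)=97 / 6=16.17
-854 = -854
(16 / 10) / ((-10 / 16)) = -64 / 25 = -2.56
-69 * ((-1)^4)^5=-69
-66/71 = -0.93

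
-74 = -74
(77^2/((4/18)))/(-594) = -539/12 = -44.92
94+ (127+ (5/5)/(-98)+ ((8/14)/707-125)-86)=98887/9898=9.99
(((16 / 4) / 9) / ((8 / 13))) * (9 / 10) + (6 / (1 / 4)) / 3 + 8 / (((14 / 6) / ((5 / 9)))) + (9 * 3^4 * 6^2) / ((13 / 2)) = 22102589 / 5460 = 4048.09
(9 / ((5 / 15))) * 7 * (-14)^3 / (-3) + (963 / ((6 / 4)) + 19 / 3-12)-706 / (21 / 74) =3591431 / 21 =171020.52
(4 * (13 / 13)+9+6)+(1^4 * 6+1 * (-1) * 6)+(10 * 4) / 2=39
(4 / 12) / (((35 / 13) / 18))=78 / 35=2.23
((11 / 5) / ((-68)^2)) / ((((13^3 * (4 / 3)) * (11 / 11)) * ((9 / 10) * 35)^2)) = 11 / 67201308720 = 0.00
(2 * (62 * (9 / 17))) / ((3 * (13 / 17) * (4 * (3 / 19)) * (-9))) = -589 / 117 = -5.03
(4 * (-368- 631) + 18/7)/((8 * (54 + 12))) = -4659/616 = -7.56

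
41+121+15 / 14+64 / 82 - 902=-423697 / 574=-738.15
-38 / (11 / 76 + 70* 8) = -2888 / 42571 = -0.07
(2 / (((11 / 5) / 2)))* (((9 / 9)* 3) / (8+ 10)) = 10 / 33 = 0.30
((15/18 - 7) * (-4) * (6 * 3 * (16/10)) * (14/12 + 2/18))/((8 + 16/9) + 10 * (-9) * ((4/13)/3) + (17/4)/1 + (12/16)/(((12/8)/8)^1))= 92352/895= 103.19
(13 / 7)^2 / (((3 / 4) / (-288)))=-64896 / 49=-1324.41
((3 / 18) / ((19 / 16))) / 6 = 4 / 171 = 0.02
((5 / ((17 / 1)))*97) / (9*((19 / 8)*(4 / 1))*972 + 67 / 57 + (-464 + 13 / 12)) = 110580 / 320329147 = 0.00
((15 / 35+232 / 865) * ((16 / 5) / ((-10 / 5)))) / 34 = -16876 / 514675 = -0.03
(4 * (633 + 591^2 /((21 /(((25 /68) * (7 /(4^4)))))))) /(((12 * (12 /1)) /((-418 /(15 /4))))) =-323484139 /130560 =-2477.67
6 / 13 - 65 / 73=-407 / 949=-0.43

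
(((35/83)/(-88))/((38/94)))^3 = -4451411125/2672656200152576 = -0.00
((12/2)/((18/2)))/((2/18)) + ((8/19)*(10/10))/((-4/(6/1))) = 102/19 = 5.37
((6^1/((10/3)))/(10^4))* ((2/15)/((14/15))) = 9/350000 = 0.00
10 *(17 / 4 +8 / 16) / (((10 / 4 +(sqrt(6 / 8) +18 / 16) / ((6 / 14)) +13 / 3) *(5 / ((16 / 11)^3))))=211992576 / 65454587 - 26148864 *sqrt(3) / 65454587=2.55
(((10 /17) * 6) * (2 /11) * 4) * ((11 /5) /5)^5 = 1405536 /33203125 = 0.04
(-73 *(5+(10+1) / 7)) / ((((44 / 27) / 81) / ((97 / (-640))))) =356181381 / 98560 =3613.85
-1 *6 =-6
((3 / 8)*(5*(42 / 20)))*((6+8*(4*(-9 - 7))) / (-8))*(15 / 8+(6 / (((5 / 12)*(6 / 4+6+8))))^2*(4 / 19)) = 119712680703 / 233715200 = 512.22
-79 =-79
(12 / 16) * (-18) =-13.50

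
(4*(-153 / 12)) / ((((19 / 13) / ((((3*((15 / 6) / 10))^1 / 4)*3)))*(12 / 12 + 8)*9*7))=-221 / 6384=-0.03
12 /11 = 1.09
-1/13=-0.08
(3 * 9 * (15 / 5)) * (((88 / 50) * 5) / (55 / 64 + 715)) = 20736 / 20825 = 1.00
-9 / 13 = -0.69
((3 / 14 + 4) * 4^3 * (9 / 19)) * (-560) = -1359360 / 19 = -71545.26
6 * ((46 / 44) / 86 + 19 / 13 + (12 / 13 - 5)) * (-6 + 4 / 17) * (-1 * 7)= -65885841 / 104533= -630.29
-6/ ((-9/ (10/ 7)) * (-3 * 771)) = -20/ 48573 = -0.00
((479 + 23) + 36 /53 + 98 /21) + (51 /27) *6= 27490 /53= 518.68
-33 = -33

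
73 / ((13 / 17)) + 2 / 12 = 7459 / 78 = 95.63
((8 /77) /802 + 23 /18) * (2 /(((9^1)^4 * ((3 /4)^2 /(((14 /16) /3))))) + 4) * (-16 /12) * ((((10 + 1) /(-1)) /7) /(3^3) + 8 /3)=-496243499936368 /27912225690657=-17.78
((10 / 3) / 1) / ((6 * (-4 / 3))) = -5 / 12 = -0.42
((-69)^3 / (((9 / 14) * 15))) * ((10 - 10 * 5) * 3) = 4088112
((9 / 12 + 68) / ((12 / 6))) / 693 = 25 / 504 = 0.05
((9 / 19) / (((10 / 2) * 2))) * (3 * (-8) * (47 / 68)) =-1269 / 1615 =-0.79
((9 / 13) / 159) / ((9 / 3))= 1 / 689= 0.00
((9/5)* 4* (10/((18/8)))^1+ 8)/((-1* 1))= -40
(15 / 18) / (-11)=-5 / 66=-0.08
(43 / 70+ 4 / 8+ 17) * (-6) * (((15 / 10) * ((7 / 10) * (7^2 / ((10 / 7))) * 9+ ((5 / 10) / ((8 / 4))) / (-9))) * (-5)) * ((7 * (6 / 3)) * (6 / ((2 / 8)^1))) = 1479421248 / 25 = 59176849.92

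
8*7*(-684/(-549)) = 4256/61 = 69.77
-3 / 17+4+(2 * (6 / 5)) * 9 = 2161 / 85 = 25.42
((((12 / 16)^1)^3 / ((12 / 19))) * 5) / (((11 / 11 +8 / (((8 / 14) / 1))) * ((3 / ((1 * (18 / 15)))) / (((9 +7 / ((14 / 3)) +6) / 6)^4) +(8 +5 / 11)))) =0.03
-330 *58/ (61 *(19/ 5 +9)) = -23925/ 976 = -24.51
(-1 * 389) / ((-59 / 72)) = 28008 / 59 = 474.71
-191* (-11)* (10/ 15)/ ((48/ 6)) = 2101/ 12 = 175.08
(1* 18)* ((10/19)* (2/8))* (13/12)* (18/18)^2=195/76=2.57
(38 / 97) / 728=19 / 35308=0.00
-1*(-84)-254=-170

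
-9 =-9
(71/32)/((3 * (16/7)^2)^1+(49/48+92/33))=114807/1008086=0.11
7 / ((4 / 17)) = 119 / 4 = 29.75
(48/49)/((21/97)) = 1552/343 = 4.52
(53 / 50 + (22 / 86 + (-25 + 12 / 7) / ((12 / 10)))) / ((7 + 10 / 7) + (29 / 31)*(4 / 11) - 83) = 69625039 / 285718875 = 0.24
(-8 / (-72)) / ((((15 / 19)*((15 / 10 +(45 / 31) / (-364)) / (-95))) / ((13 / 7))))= -7565116 / 455787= -16.60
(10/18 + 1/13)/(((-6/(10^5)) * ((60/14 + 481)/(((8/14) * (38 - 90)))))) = 59200000/91719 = 645.45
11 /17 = 0.65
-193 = -193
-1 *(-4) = 4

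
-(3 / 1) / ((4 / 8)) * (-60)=360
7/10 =0.70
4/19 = 0.21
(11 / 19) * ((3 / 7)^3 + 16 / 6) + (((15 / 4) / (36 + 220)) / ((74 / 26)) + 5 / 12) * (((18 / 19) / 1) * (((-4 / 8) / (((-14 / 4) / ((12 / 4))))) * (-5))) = 271528625 / 370374144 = 0.73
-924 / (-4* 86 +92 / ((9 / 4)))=189 / 62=3.05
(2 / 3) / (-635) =-2 / 1905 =-0.00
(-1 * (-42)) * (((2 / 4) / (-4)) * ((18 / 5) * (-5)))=189 / 2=94.50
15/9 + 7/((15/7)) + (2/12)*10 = 33/5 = 6.60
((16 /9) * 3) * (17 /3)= 272 /9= 30.22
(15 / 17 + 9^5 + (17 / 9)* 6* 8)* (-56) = -3311870.75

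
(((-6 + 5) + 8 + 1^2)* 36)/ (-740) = -72/ 185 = -0.39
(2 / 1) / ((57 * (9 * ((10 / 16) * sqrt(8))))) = 4 * sqrt(2) / 2565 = 0.00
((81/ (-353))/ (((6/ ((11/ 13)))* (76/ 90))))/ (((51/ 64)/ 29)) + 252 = 371459124/ 1482247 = 250.61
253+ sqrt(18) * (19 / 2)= 57 * sqrt(2) / 2+ 253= 293.31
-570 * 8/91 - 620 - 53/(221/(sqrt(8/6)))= -60980/91 - 106 * sqrt(3)/663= -670.39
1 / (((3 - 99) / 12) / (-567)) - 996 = -7401 / 8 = -925.12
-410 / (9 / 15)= -2050 / 3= -683.33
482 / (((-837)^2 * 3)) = 482 / 2101707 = 0.00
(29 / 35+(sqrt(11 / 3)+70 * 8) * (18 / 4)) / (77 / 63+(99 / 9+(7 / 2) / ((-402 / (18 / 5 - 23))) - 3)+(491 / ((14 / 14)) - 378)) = 18090 * sqrt(33) / 1476037+212808348 / 10332259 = 20.67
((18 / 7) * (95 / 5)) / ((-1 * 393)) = -114 / 917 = -0.12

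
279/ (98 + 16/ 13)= 2.81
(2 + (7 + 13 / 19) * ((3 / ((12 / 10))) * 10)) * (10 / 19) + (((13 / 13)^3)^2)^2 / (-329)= 12133159 / 118769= 102.16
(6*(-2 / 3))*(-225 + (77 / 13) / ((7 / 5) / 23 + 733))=493148990 / 547963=899.97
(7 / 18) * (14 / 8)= 49 / 72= 0.68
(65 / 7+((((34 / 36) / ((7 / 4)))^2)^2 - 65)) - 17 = -1144128971 / 15752961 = -72.63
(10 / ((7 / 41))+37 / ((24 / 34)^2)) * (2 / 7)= 133891 / 3528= 37.95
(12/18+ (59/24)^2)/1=6.71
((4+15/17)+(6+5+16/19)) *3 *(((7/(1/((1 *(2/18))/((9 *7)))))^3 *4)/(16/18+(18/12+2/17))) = 43216/286840359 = 0.00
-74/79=-0.94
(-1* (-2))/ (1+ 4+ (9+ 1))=2/ 15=0.13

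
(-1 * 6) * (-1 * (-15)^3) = -20250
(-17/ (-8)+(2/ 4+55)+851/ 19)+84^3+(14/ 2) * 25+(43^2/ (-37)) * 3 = 3334084331/ 5624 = 592831.50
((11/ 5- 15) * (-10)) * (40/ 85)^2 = 8192/ 289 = 28.35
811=811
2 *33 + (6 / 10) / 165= 18151 / 275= 66.00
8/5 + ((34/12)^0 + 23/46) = 31/10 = 3.10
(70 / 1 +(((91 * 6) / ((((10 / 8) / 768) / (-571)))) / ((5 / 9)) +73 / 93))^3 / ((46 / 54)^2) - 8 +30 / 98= -681531349562403515861619776863404173402 / 12065820484375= -56484459589380862822026550.00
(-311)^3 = -30080231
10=10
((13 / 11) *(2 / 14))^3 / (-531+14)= -2197 / 236027561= -0.00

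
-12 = -12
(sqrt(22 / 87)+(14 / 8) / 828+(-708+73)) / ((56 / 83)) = -174558379 / 185472+83 * sqrt(1914) / 4872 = -940.41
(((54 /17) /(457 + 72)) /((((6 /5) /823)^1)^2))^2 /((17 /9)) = 23225462820950625 /5499435332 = 4223245.01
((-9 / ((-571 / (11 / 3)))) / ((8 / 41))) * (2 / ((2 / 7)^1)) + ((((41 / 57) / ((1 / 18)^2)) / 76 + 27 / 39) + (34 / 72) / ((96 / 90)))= 6.27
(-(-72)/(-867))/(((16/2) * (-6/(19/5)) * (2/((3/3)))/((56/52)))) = 133/37570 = 0.00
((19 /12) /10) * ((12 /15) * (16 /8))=19 /75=0.25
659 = 659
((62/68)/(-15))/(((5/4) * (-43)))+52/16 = 712973/219300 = 3.25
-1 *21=-21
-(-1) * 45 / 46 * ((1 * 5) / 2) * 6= 14.67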